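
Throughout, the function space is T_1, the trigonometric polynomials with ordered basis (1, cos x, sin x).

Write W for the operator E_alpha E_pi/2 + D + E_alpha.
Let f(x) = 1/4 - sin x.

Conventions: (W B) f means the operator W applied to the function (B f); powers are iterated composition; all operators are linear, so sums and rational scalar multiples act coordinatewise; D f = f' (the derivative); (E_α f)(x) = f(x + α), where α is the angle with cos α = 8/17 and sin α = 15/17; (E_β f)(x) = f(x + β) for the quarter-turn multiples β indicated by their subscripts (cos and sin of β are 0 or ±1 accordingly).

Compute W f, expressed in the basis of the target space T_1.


g(x) = 1/2 - (40/17)cos x + (7/17)sin x

E_pi/2 f = 1/4 - cos x
E_alpha E_pi/2 f = 1/4 - (8/17)cos x + (15/17)sin x
D f = -cos x
E_alpha f = 1/4 - (15/17)cos x - (8/17)sin x
(E_alpha E_pi/2 + D + E_alpha) f = 1/2 - (40/17)cos x + (7/17)sin x


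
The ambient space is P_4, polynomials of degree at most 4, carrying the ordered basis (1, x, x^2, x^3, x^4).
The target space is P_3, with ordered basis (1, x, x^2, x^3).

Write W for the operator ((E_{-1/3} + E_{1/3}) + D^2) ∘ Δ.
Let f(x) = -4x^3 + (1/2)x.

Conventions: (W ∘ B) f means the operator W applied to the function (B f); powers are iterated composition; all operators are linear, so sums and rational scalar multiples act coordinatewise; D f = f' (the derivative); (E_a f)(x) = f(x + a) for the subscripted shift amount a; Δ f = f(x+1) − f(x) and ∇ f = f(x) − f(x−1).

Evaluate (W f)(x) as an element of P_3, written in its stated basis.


Δ f = -12x^2 - 12x - 7/2
E_{-1/3} Δ f = -12x^2 - 4x - 5/6
E_{1/3} Δ f = -12x^2 - 20x - 53/6
(E_{-1/3} + E_{1/3}) Δ f = -24x^2 - 24x - 29/3
D Δ f = -24x - 12
D D Δ f = -24
((E_{-1/3} + E_{1/3}) + D^2) Δ f = -24x^2 - 24x - 101/3

g(x) = -24x^2 - 24x - 101/3


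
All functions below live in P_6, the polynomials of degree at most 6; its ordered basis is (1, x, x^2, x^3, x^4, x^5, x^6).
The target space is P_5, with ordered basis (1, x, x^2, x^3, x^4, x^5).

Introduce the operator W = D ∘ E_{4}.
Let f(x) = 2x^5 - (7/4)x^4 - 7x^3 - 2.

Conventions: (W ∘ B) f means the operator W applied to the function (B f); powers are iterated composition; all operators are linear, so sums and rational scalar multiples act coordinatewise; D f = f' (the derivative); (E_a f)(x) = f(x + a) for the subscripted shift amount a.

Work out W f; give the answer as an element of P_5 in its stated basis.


the result is g(x) = 10x^4 + 153x^3 + 855x^2 + 2056x + 1776

E_{4} f = 2x^5 + (153/4)x^4 + 285x^3 + 1028x^2 + 1776x + 1150
D E_{4} f = 10x^4 + 153x^3 + 855x^2 + 2056x + 1776


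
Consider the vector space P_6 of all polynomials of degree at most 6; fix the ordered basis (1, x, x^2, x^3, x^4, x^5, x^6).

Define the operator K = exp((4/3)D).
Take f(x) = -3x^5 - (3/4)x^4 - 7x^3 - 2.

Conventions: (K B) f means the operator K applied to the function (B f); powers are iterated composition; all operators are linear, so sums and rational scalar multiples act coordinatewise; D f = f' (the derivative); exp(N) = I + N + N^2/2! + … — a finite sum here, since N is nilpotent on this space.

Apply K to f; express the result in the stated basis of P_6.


the result is g(x) = -3x^5 - (83/4)x^4 - (193/3)x^3 - (964/9)x^2 - (2480/27)x - 2722/81

order-1 term: -20x^4 - 4x^3 - 28x^2
order-2 term: -(160/3)x^3 - 8x^2 - (112/3)x
order-3 term: -(640/9)x^2 - (64/9)x - 448/27
order-4 term: -(1280/27)x - 64/27
order-5 term: -1024/81
the series for exp((4/3)D) f terminates at order 5
exp((4/3)D) f = -3x^5 - (83/4)x^4 - (193/3)x^3 - (964/9)x^2 - (2480/27)x - 2722/81


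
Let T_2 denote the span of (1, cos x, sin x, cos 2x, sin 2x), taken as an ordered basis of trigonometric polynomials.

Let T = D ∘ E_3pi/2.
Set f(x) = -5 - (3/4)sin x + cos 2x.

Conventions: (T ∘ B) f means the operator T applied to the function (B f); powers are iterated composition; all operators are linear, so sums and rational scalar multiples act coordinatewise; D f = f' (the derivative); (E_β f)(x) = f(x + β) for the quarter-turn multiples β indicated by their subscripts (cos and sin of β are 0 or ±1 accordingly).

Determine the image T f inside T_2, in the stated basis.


E_3pi/2 f = -5 + (3/4)cos x - cos 2x
D E_3pi/2 f = -(3/4)sin x + 2sin 2x

g(x) = -(3/4)sin x + 2sin 2x


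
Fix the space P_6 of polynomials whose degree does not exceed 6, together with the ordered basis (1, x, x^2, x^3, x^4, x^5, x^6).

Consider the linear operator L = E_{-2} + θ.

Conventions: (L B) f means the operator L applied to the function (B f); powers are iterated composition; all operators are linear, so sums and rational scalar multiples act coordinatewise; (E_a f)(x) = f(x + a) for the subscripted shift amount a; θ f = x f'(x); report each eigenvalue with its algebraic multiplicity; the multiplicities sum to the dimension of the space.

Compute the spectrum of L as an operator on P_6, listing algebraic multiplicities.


image of 1: 1
image of x: 2x - 2
image of x^2: 3x^2 - 4x + 4
image of x^3: 4x^3 - 6x^2 + 12x - 8
image of x^4: 5x^4 - 8x^3 + 24x^2 - 32x + 16
image of x^5: 6x^5 - 10x^4 + 40x^3 - 80x^2 + 80x - 32
image of x^6: 7x^6 - 12x^5 + 60x^4 - 160x^3 + 240x^2 - 192x + 64
the matrix is upper triangular; its diagonal is (1, 2, 3, 4, 5, 6, 7)
for a triangular matrix the eigenvalues are the diagonal entries, with algebraic multiplicity their repetition count

λ = 1 (multiplicity 1), λ = 2 (multiplicity 1), λ = 3 (multiplicity 1), λ = 4 (multiplicity 1), λ = 5 (multiplicity 1), λ = 6 (multiplicity 1), λ = 7 (multiplicity 1)


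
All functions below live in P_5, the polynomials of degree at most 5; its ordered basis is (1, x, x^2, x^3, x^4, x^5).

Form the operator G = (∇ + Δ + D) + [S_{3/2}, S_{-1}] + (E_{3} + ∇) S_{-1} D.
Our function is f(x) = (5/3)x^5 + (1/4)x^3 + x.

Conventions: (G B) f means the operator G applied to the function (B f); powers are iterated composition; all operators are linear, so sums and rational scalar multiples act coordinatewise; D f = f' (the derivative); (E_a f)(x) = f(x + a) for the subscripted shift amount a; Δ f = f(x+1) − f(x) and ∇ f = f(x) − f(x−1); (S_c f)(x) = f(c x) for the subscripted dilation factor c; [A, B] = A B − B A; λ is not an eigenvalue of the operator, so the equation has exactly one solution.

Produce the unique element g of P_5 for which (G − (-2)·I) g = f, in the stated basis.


write g with unknown coordinates in the stated basis and equate coefficients in (G − (-2)·I) g = f
solving from the highest basis element down gives g = (5/6)x^5 - (25/3)x^4 + (1/8)x^3 - (3709/12)x^2 + (103/6)x - 45755/24
check: G g = (50/3)x^4 + (3709/6)x^2 - (100/3)x + 45755/12
so G g − (-2)·g = (5/3)x^5 + (1/4)x^3 + x = f ✓

the image equals g(x) = (5/6)x^5 - (25/3)x^4 + (1/8)x^3 - (3709/12)x^2 + (103/6)x - 45755/24


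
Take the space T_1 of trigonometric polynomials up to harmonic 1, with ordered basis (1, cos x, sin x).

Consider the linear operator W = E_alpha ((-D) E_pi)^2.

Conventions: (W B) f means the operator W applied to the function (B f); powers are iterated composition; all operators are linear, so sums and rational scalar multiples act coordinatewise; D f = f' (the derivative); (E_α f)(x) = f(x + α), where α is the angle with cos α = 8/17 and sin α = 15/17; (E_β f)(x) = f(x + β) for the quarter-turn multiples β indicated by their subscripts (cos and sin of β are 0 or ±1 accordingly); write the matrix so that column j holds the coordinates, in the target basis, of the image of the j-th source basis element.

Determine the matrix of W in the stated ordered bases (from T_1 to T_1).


the matrix is [[0, 0, 0]; [0, -8/17, -15/17]; [0, 15/17, -8/17]] (rows listed top to bottom)

image of 1: 0
image of cos x: -(8/17)cos x + (15/17)sin x
image of sin x: -(15/17)cos x - (8/17)sin x
each image's coordinates form column j of the matrix


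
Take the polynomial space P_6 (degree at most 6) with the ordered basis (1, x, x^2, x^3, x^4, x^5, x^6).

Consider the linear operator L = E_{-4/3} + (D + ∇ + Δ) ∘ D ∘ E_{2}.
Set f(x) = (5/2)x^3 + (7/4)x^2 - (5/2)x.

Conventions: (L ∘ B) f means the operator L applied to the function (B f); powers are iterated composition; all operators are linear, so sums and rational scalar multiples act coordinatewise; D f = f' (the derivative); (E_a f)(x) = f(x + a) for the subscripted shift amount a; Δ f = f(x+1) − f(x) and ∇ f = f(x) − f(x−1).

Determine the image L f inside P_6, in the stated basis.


E_{-4/3} f = (5/2)x^3 - (33/4)x^2 + (37/6)x + 14/27
E_{2} f = (5/2)x^3 + (67/4)x^2 + (69/2)x + 22
D E_{2} f = (15/2)x^2 + (67/2)x + 69/2
D (D ∘ E_{2}) f = 15x + 67/2
∇ (D ∘ E_{2}) f = 15x + 26
Δ (D ∘ E_{2}) f = 15x + 41
(D + ∇ + Δ) (D ∘ E_{2}) f = 45x + 201/2
(E_{-4/3} + (D + ∇ + Δ) ∘ D ∘ E_{2}) f = (5/2)x^3 - (33/4)x^2 + (307/6)x + 5455/54

the result is g(x) = (5/2)x^3 - (33/4)x^2 + (307/6)x + 5455/54


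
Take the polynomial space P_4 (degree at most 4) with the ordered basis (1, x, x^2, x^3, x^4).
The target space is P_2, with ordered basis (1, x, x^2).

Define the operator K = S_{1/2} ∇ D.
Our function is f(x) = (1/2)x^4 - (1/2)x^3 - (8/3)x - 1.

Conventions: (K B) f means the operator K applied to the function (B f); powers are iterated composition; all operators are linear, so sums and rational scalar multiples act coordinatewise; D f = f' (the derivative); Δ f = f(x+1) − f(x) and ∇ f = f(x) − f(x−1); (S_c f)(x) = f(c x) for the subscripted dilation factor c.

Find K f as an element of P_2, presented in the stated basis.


g(x) = (3/2)x^2 - (9/2)x + 7/2

D f = 2x^3 - (3/2)x^2 - 8/3
∇ D f = 6x^2 - 9x + 7/2
S_{1/2} ∇ D f = (3/2)x^2 - (9/2)x + 7/2


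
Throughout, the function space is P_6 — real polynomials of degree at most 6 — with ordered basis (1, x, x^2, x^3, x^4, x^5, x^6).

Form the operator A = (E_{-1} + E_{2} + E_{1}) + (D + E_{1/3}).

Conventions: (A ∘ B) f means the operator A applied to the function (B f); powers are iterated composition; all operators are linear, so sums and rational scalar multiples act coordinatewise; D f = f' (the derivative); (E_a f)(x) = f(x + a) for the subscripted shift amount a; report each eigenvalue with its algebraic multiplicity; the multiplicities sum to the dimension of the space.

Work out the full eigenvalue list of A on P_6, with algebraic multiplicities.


image of 1: 4
image of x: 4x + 10/3
image of x^2: 4x^2 + (20/3)x + 55/9
image of x^3: 4x^3 + 10x^2 + (55/3)x + 217/27
image of x^4: 4x^4 + (40/3)x^3 + (110/3)x^2 + (868/27)x + 1459/81
image of x^5: 4x^5 + (50/3)x^4 + (550/9)x^3 + (2170/27)x^2 + (7295/81)x + 7777/243
image of x^6: 4x^6 + 20x^5 + (275/3)x^4 + (4340/27)x^3 + (7295/27)x^2 + (15554/81)x + 48115/729
the matrix is upper triangular; its diagonal is (4, 4, 4, 4, 4, 4, 4)
for a triangular matrix the eigenvalues are the diagonal entries, with algebraic multiplicity their repetition count

λ = 4 (multiplicity 7)


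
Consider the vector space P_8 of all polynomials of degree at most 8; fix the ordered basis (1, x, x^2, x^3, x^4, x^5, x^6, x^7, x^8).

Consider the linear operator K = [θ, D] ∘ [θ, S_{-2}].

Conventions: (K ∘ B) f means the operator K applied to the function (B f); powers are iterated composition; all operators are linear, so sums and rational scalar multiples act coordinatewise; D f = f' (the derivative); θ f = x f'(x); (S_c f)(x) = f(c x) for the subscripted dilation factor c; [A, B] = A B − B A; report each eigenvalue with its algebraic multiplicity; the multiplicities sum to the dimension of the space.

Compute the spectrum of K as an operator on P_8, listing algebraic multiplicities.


image of 1: 0
image of x: 0
image of x^2: 0
image of x^3: 0
image of x^4: 0
image of x^5: 0
image of x^6: 0
image of x^7: 0
image of x^8: 0
the matrix is upper triangular; its diagonal is (0, 0, 0, 0, 0, 0, 0, 0, 0)
for a triangular matrix the eigenvalues are the diagonal entries, with algebraic multiplicity their repetition count

λ = 0 (multiplicity 9)


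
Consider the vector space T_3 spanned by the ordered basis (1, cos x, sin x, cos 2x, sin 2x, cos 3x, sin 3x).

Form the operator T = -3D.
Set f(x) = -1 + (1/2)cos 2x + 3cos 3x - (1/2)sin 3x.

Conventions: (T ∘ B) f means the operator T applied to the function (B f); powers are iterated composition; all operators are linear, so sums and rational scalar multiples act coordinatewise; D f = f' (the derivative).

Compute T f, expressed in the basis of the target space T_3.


the result is g(x) = 3sin 2x + (9/2)cos 3x + 27sin 3x

D f = -sin 2x - (3/2)cos 3x - 9sin 3x
(-3D) f = 3sin 2x + (9/2)cos 3x + 27sin 3x


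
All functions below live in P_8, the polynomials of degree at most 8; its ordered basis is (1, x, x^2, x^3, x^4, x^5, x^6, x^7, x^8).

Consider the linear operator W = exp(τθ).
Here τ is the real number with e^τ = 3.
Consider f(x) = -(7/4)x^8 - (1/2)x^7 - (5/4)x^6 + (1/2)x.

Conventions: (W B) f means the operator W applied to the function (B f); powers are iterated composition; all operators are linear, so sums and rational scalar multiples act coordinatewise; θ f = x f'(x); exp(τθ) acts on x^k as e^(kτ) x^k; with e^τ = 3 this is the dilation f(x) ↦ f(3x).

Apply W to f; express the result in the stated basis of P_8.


exp(τθ) x^k = e^(kτ) x^k; with e^τ = 3 this sends x^k to 3^k x^k
x ↦ 3 x
x^6 ↦ 729 x^6
x^7 ↦ 2187 x^7
x^8 ↦ 6561 x^8
applying this coordinatewise to f: exp(τθ) f = -(45927/4)x^8 - (2187/2)x^7 - (3645/4)x^6 + (3/2)x

the image equals g(x) = -(45927/4)x^8 - (2187/2)x^7 - (3645/4)x^6 + (3/2)x


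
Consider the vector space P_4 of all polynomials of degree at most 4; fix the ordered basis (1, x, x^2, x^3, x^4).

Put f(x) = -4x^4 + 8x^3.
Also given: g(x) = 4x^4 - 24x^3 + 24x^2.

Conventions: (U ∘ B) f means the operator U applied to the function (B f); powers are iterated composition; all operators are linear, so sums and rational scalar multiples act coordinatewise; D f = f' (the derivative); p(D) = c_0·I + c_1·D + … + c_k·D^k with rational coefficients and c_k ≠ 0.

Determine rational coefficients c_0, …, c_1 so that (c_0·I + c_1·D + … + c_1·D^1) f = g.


p(D) = -I + D, i.e. c_0 = -1, c_1 = 1

D^0 f = -4x^4 + 8x^3
D^1 f = -16x^3 + 24x^2
matching coefficients of g against c_0 f + c_1 Df + … from the top degree down determines the c_i
solution: c_0 = -1, c_1 = 1


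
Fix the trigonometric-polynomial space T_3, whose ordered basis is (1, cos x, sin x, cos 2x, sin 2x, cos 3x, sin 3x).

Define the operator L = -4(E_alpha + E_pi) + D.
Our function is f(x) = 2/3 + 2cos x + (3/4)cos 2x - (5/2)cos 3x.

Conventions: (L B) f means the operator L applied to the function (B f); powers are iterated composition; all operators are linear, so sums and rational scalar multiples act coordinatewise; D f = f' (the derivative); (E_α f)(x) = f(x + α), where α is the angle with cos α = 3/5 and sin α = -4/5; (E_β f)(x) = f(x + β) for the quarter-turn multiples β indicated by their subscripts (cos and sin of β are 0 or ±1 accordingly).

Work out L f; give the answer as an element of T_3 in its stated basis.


E_alpha f = 2/3 + (6/5)cos x + (8/5)sin x - (21/100)cos 2x + (18/25)sin 2x + (117/50)cos 3x - (22/25)sin 3x
E_pi f = 2/3 - 2cos x + (3/4)cos 2x + (5/2)cos 3x
(E_alpha + E_pi) f = 4/3 - (4/5)cos x + (8/5)sin x + (27/50)cos 2x + (18/25)sin 2x + (121/25)cos 3x - (22/25)sin 3x
(-4(E_alpha + E_pi)) f = -16/3 + (16/5)cos x - (32/5)sin x - (54/25)cos 2x - (72/25)sin 2x - (484/25)cos 3x + (88/25)sin 3x
D f = -2sin x - (3/2)sin 2x + (15/2)sin 3x
(-4(E_alpha + E_pi) + D) f = -16/3 + (16/5)cos x - (42/5)sin x - (54/25)cos 2x - (219/50)sin 2x - (484/25)cos 3x + (551/50)sin 3x

the image equals g(x) = -16/3 + (16/5)cos x - (42/5)sin x - (54/25)cos 2x - (219/50)sin 2x - (484/25)cos 3x + (551/50)sin 3x


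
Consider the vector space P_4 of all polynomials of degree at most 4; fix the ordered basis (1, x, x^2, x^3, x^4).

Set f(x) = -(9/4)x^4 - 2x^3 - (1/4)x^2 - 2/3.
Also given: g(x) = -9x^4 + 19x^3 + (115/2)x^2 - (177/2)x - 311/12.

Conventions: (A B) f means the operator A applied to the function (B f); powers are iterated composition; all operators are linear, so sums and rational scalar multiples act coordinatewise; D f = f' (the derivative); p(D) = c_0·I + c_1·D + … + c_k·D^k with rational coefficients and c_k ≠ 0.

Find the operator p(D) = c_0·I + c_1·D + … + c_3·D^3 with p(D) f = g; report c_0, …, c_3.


c_0 = 4, c_1 = -3, c_2 = -3/2, c_3 = 2

D^0 f = -(9/4)x^4 - 2x^3 - (1/4)x^2 - 2/3
D^1 f = -9x^3 - 6x^2 - (1/2)x
D^2 f = -27x^2 - 12x - 1/2
D^3 f = -54x - 12
matching coefficients of g against c_0 f + c_1 Df + … from the top degree down determines the c_i
solution: c_0 = 4, c_1 = -3, c_2 = -3/2, c_3 = 2


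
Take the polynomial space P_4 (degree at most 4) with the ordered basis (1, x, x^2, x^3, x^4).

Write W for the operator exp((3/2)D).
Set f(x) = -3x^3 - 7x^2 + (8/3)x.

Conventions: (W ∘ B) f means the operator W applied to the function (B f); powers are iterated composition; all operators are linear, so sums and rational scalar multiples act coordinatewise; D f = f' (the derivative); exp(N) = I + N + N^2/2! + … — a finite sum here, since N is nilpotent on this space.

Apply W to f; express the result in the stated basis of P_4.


the result is g(x) = -3x^3 - (41/2)x^2 - (463/12)x - 175/8

order-1 term: -(27/2)x^2 - 21x + 4
order-2 term: -(81/4)x - 63/4
order-3 term: -81/8
the series for exp((3/2)D) f terminates at order 3
exp((3/2)D) f = -3x^3 - (41/2)x^2 - (463/12)x - 175/8


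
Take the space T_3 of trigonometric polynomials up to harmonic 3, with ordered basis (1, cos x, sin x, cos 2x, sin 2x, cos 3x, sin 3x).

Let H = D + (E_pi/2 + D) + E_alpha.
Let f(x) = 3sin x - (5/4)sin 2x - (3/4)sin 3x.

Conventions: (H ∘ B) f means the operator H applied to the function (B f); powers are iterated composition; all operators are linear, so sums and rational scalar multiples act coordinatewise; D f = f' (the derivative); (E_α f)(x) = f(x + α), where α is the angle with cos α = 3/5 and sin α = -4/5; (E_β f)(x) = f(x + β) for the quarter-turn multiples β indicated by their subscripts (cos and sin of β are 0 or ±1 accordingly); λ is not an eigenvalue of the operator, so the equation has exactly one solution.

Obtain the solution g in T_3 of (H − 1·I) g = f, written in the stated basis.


write g with unknown coordinates in the stated basis and equate coefficients in (H − 1·I) g = f
solving from the highest basis element down gives g = -(33/25)cos x - (6/25)sin x + (5/19)cos 2x + (15/76)sin 2x + (1743/12676)cos 3x + (363/6338)sin 3x
check: H g = -(33/25)cos x + (69/25)sin x + (5/19)cos 2x - (20/19)sin 2x + (1743/12676)cos 3x - (8781/12676)sin 3x
so H g − 1·g = 3sin x - (5/4)sin 2x - (3/4)sin 3x = f ✓

the result is g(x) = -(33/25)cos x - (6/25)sin x + (5/19)cos 2x + (15/76)sin 2x + (1743/12676)cos 3x + (363/6338)sin 3x


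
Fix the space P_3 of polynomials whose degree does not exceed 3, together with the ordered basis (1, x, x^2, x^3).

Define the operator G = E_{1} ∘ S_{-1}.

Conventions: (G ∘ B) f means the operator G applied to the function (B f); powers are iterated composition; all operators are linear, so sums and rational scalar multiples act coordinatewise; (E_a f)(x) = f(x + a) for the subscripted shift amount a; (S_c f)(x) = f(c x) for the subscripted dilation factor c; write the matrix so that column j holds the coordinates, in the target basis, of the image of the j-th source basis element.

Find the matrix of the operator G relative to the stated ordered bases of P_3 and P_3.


image of 1: 1
image of x: -x - 1
image of x^2: x^2 + 2x + 1
image of x^3: -x^3 - 3x^2 - 3x - 1
each image's coordinates form column j of the matrix

the matrix is [[1, -1, 1, -1]; [0, -1, 2, -3]; [0, 0, 1, -3]; [0, 0, 0, -1]] (rows listed top to bottom)


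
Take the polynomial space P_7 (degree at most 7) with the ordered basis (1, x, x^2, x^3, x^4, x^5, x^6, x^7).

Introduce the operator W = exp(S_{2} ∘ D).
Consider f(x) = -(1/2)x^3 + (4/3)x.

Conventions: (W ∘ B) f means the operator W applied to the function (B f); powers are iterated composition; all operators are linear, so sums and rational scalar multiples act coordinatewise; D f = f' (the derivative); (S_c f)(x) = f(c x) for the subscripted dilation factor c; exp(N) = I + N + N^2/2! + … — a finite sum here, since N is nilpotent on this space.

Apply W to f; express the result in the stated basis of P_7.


the result is g(x) = -(1/2)x^3 - 6x^2 - (32/3)x - 8/3

order-1 term: -6x^2 + 4/3
order-2 term: -12x
order-3 term: -4
the series for exp(S_{2} ∘ D) f terminates at order 3
exp(S_{2} ∘ D) f = -(1/2)x^3 - 6x^2 - (32/3)x - 8/3


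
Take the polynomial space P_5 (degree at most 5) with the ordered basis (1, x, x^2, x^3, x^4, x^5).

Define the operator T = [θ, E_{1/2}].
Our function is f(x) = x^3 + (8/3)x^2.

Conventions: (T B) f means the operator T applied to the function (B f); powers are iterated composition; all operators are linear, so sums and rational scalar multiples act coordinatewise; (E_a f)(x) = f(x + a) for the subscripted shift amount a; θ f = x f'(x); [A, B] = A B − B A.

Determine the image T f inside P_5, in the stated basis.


the image equals g(x) = -(3/2)x^2 - (25/6)x - 41/24

E_{1/2} f = x^3 + (25/6)x^2 + (41/12)x + 19/24
θ E_{1/2} f = 3x^3 + (25/3)x^2 + (41/12)x
θ f = 3x^3 + (16/3)x^2
E_{1/2} θ f = 3x^3 + (59/6)x^2 + (91/12)x + 41/24
[θ, E_{1/2}] f = -(3/2)x^2 - (25/6)x - 41/24


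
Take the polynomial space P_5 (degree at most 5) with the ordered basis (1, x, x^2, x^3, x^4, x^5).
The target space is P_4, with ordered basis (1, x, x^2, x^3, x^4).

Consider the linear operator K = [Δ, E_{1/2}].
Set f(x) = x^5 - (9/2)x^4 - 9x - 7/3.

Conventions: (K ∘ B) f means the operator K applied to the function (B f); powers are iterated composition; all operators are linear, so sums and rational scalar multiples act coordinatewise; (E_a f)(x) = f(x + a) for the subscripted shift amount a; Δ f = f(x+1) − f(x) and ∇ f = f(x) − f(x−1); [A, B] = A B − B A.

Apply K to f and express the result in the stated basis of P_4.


E_{1/2} f = x^5 - 2x^4 - (13/2)x^3 - (11/2)x^2 - (175/16)x - 85/12
Δ E_{1/2} f = 5x^4 + 2x^3 - (43/2)x^2 - (67/2)x - 383/16
Δ f = 5x^4 - 8x^3 - 17x^2 - 13x - 25/2
E_{1/2} Δ f = 5x^4 + 2x^3 - (43/2)x^2 - (67/2)x - 383/16
[Δ, E_{1/2}] f = 0

the image equals g(x) = 0


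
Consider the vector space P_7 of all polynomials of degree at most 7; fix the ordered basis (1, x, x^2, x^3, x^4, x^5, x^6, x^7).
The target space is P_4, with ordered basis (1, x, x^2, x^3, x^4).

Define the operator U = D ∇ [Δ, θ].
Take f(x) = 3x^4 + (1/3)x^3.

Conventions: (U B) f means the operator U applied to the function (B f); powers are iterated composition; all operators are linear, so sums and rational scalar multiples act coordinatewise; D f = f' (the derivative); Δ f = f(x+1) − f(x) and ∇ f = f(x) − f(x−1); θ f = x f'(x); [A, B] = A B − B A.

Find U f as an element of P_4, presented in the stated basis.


the image equals g(x) = 72x + 38

θ f = 12x^4 + x^3
Δ θ f = 48x^3 + 75x^2 + 51x + 13
Δ f = 12x^3 + 19x^2 + 13x + 10/3
θ Δ f = 36x^3 + 38x^2 + 13x
[Δ, θ] f = 12x^3 + 37x^2 + 38x + 13
∇ [Δ, θ] f = 36x^2 + 38x + 13
D ∇ [Δ, θ] f = 72x + 38


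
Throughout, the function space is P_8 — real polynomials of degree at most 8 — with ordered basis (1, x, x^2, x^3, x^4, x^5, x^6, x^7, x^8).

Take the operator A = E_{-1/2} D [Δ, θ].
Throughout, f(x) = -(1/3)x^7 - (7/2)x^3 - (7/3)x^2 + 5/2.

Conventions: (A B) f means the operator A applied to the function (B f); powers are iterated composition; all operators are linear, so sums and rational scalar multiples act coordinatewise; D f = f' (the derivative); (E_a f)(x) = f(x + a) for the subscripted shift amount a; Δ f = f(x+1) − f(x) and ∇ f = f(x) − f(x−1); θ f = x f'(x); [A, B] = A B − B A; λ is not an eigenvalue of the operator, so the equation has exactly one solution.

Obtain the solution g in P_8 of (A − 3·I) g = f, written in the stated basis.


write g with unknown coordinates in the stated basis and equate coefficients in (A − 3·I) g = f
solving from the highest basis element down gives g = (1/9)x^7 + (14/9)x^5 + (35/9)x^4 + (833/54)x^3 + (203/6)x^2 + (11809/216)x + 6103/144
check: A g = (14/3)x^5 + (35/3)x^4 + (385/9)x^3 + (595/6)x^2 + (11809/72)x + 6223/48
so A g − 3·g = -(1/3)x^7 - (7/2)x^3 - (7/3)x^2 + 5/2 = f ✓

g(x) = (1/9)x^7 + (14/9)x^5 + (35/9)x^4 + (833/54)x^3 + (203/6)x^2 + (11809/216)x + 6103/144


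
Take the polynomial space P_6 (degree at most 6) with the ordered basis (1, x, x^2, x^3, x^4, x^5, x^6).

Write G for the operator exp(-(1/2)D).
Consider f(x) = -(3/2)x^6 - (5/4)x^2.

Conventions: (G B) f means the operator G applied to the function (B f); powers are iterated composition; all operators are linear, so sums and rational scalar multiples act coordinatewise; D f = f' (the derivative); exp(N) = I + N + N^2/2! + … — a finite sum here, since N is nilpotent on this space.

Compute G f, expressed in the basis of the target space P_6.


the result is g(x) = -(3/2)x^6 + (9/2)x^5 - (45/8)x^4 + (15/4)x^3 - (85/32)x^2 + (49/32)x - 43/128

order-1 term: (9/2)x^5 + (5/4)x
order-2 term: -(45/8)x^4 - 5/16
order-3 term: (15/4)x^3
order-4 term: -(45/32)x^2
order-5 term: (9/32)x
order-6 term: -3/128
the series for exp(-(1/2)D) f terminates at order 6
exp(-(1/2)D) f = -(3/2)x^6 + (9/2)x^5 - (45/8)x^4 + (15/4)x^3 - (85/32)x^2 + (49/32)x - 43/128


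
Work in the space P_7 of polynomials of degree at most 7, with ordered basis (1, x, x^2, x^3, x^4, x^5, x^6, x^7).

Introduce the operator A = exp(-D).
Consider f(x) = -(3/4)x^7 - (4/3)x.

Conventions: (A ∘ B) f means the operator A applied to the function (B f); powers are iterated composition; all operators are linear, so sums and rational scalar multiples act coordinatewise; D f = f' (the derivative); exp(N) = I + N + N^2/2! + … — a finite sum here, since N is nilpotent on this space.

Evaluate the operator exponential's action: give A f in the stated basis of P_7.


the result is g(x) = -(3/4)x^7 + (21/4)x^6 - (63/4)x^5 + (105/4)x^4 - (105/4)x^3 + (63/4)x^2 - (79/12)x + 25/12

order-1 term: (21/4)x^6 + 4/3
order-2 term: -(63/4)x^5
order-3 term: (105/4)x^4
order-4 term: -(105/4)x^3
order-5 term: (63/4)x^2
order-6 term: -(21/4)x
order-7 term: 3/4
the series for exp(-D) f terminates at order 7
exp(-D) f = -(3/4)x^7 + (21/4)x^6 - (63/4)x^5 + (105/4)x^4 - (105/4)x^3 + (63/4)x^2 - (79/12)x + 25/12


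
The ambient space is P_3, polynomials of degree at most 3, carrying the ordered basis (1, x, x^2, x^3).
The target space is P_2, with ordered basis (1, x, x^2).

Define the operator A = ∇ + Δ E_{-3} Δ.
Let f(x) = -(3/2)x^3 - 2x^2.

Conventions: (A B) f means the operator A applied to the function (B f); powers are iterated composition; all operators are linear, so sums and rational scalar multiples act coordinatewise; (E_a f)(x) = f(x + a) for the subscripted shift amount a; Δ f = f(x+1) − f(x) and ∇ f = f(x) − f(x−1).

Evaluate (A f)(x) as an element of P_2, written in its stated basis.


∇ f = -(9/2)x^2 + (1/2)x + 1/2
Δ f = -(9/2)x^2 - (17/2)x - 7/2
E_{-3} Δ f = -(9/2)x^2 + (37/2)x - 37/2
Δ E_{-3} Δ f = -9x + 14
(∇ + Δ E_{-3} Δ) f = -(9/2)x^2 - (17/2)x + 29/2

the image equals g(x) = -(9/2)x^2 - (17/2)x + 29/2


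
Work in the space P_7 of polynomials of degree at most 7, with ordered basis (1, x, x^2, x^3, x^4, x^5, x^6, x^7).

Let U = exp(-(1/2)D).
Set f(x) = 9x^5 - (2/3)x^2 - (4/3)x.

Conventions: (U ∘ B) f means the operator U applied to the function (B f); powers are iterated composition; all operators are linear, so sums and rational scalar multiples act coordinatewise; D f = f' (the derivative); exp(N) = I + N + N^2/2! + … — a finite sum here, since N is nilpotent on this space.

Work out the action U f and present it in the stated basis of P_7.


order-1 term: -(45/2)x^4 + (2/3)x + 2/3
order-2 term: (45/2)x^3 - 1/6
order-3 term: -(45/4)x^2
order-4 term: (45/16)x
order-5 term: -9/32
the series for exp(-(1/2)D) f terminates at order 5
exp(-(1/2)D) f = 9x^5 - (45/2)x^4 + (45/2)x^3 - (143/12)x^2 + (103/48)x + 7/32

the result is g(x) = 9x^5 - (45/2)x^4 + (45/2)x^3 - (143/12)x^2 + (103/48)x + 7/32


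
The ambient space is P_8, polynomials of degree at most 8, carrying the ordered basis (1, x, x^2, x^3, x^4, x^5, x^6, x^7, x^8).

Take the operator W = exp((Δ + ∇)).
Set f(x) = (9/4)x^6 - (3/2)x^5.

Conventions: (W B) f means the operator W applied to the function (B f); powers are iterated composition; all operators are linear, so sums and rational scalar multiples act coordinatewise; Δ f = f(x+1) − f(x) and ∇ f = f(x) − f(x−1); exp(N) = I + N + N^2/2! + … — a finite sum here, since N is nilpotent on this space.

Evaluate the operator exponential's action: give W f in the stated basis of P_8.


the image equals g(x) = (9/4)x^6 + (51/2)x^5 + 120x^4 + 390x^3 + 930x^2 + 1299x + 837

order-1 term: 27x^5 - 15x^4 + 90x^3 - 30x^2 + 27x - 3
order-2 term: 135x^4 - 60x^3 + 540x^2 - 120x + 144
order-3 term: 360x^3 - 120x^2 + 1080x - 120
order-4 term: 540x^2 - 120x + 720
order-5 term: 432x - 48
order-6 term: 144
the series for exp((Δ + ∇)) f terminates at order 6
exp((Δ + ∇)) f = (9/4)x^6 + (51/2)x^5 + 120x^4 + 390x^3 + 930x^2 + 1299x + 837


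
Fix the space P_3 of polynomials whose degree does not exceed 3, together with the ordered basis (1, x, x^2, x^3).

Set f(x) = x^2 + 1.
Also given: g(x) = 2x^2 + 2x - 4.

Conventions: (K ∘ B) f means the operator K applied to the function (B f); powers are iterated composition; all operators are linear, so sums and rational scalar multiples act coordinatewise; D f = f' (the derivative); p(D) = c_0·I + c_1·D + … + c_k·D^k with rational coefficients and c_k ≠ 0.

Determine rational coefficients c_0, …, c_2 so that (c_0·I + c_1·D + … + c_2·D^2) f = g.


c_0 = 2, c_1 = 1, c_2 = -3

D^0 f = x^2 + 1
D^1 f = 2x
D^2 f = 2
matching coefficients of g against c_0 f + c_1 Df + … from the top degree down determines the c_i
solution: c_0 = 2, c_1 = 1, c_2 = -3


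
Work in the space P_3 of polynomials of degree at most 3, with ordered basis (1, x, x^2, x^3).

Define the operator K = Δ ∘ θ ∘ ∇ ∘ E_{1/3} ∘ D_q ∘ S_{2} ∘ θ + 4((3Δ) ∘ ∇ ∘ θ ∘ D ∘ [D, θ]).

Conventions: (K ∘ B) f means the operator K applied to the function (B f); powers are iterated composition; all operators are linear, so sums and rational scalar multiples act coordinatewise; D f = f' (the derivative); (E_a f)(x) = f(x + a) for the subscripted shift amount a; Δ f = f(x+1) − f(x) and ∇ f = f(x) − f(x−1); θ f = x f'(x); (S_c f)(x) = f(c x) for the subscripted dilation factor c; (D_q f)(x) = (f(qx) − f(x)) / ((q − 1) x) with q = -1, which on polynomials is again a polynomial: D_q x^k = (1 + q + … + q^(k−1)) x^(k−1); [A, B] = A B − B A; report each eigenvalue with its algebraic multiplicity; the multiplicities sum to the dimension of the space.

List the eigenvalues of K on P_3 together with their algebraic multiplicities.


image of 1: 0
image of x: 0
image of x^2: 0
image of x^3: 48
the matrix is upper triangular; its diagonal is (0, 0, 0, 0)
for a triangular matrix the eigenvalues are the diagonal entries, with algebraic multiplicity their repetition count

λ = 0 (multiplicity 4)


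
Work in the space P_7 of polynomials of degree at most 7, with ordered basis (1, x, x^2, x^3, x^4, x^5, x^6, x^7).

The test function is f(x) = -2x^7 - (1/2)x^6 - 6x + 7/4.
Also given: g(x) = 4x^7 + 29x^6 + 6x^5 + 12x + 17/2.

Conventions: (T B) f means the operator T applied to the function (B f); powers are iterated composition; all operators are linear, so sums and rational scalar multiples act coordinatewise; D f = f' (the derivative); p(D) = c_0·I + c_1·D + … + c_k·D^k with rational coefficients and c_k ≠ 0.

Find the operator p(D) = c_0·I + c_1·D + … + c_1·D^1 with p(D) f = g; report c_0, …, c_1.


c_0 = -2, c_1 = -2

D^0 f = -2x^7 - (1/2)x^6 - 6x + 7/4
D^1 f = -14x^6 - 3x^5 - 6
matching coefficients of g against c_0 f + c_1 Df + … from the top degree down determines the c_i
solution: c_0 = -2, c_1 = -2


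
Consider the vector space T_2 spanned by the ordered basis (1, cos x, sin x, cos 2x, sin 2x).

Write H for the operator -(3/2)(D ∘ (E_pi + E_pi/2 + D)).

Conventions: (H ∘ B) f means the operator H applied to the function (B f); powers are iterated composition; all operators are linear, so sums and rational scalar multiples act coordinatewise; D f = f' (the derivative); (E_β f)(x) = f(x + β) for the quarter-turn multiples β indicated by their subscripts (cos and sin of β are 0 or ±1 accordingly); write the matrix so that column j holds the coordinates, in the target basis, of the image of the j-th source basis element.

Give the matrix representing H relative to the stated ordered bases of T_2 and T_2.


the matrix is [[0, 0, 0, 0, 0]; [0, 3, 3/2, 0, 0]; [0, -3/2, 3, 0, 0]; [0, 0, 0, 6, 0]; [0, 0, 0, 0, 6]] (rows listed top to bottom)

image of 1: 0
image of cos x: 3cos x - (3/2)sin x
image of sin x: (3/2)cos x + 3sin x
image of cos 2x: 6cos 2x
image of sin 2x: 6sin 2x
each image's coordinates form column j of the matrix


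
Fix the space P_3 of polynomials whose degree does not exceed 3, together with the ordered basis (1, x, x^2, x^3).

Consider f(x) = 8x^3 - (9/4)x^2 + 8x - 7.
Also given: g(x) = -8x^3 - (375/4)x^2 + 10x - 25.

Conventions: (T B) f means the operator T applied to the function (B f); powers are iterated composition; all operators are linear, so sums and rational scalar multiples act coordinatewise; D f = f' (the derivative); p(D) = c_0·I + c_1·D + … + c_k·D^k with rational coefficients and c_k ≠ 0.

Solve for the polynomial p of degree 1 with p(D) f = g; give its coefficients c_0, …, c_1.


c_0 = -1, c_1 = -4

D^0 f = 8x^3 - (9/4)x^2 + 8x - 7
D^1 f = 24x^2 - (9/2)x + 8
matching coefficients of g against c_0 f + c_1 Df + … from the top degree down determines the c_i
solution: c_0 = -1, c_1 = -4


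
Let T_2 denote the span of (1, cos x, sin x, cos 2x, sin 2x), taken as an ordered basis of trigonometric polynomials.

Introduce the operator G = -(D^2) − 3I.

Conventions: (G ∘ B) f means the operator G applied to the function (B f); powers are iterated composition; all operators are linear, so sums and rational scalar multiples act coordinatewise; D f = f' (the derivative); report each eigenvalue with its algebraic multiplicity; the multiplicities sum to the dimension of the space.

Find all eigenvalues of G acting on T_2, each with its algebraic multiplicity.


image of 1: -3
image of cos x: -2cos x
image of sin x: -2sin x
image of cos 2x: cos 2x
image of sin 2x: sin 2x
the matrix is diagonal; its diagonal is (-3, -2, -2, 1, 1)
for a triangular matrix the eigenvalues are the diagonal entries, with algebraic multiplicity their repetition count

λ = -3 (multiplicity 1), λ = -2 (multiplicity 2), λ = 1 (multiplicity 2)


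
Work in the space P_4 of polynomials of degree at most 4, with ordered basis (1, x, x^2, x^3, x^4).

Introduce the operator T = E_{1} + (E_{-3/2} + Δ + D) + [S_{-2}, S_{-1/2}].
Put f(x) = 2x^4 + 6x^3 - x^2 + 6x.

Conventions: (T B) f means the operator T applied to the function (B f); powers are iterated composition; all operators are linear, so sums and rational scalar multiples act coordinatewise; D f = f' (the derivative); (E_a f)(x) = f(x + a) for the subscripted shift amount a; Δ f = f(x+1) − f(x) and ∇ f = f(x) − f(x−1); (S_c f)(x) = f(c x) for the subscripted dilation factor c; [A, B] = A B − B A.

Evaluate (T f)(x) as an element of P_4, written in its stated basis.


the image equals g(x) = 4x^4 + 24x^3 + 76x^2 + (149/2)x + 85/8

E_{1} f = 2x^4 + 14x^3 + 29x^2 + 30x + 13
E_{-3/2} f = 2x^4 - 6x^3 - x^2 + (45/2)x - 171/8
Δ f = 8x^3 + 30x^2 + 24x + 13
D f = 8x^3 + 18x^2 - 2x + 6
(E_{-3/2} + Δ + D) f = 2x^4 + 10x^3 + 47x^2 + (89/2)x - 19/8
S_{-1/2} f = (1/8)x^4 - (3/4)x^3 - (1/4)x^2 - 3x
S_{-2} S_{-1/2} f = 2x^4 + 6x^3 - x^2 + 6x
S_{-2} f = 32x^4 - 48x^3 - 4x^2 - 12x
S_{-1/2} S_{-2} f = 2x^4 + 6x^3 - x^2 + 6x
[S_{-2}, S_{-1/2}] f = 0
(E_{1} + (E_{-3/2} + Δ + D) + [S_{-2}, S_{-1/2}]) f = 4x^4 + 24x^3 + 76x^2 + (149/2)x + 85/8


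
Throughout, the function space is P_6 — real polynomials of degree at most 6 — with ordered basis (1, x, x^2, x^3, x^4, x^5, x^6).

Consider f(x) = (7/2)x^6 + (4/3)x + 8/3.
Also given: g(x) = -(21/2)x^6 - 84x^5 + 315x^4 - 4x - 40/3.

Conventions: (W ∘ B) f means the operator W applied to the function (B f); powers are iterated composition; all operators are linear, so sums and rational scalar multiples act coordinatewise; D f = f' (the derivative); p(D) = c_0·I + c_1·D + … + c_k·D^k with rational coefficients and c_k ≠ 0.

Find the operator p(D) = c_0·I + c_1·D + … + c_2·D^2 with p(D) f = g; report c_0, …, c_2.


D^0 f = (7/2)x^6 + (4/3)x + 8/3
D^1 f = 21x^5 + 4/3
D^2 f = 105x^4
matching coefficients of g against c_0 f + c_1 Df + … from the top degree down determines the c_i
solution: c_0 = -3, c_1 = -4, c_2 = 3

p(D) = -3·I − 4·D + 3·D^2, i.e. c_0 = -3, c_1 = -4, c_2 = 3


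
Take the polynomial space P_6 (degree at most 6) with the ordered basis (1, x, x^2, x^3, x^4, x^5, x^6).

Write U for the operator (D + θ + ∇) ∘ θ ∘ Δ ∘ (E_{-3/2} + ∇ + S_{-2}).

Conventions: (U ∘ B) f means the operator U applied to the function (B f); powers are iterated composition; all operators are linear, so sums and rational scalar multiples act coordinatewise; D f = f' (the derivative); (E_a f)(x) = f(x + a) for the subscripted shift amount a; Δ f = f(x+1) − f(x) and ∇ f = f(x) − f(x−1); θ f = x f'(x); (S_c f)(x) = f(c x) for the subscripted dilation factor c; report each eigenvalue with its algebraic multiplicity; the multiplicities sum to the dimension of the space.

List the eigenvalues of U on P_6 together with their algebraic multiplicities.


λ = 0 (multiplicity 7)

image of 1: 0
image of x: 0
image of x^2: 10x + 20
image of x^3: -84x^2 - 192x - 6
image of x^4: 612x^3 + 1608x^2 + 233x + 166
image of x^5: -2480x^4 - 7840x^3 - 3190x^2 - 2075x - 115
image of x^6: 9750x^5 + 34860x^4 + 23325x^3 + 24330x^2 + (10035/8)x + 4695/4
the matrix is upper triangular; its diagonal is (0, 0, 0, 0, 0, 0, 0)
for a triangular matrix the eigenvalues are the diagonal entries, with algebraic multiplicity their repetition count


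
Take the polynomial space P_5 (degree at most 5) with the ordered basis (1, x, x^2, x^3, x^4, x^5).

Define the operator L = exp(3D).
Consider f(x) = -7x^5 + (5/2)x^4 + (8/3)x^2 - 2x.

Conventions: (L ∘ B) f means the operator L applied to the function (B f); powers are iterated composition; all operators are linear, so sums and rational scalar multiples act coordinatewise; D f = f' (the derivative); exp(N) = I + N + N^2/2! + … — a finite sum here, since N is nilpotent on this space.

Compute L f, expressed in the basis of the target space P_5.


the result is g(x) = -7x^5 - (205/2)x^4 - 600x^3 - (5257/3)x^2 - 2551x - 2961/2

order-1 term: -105x^4 + 30x^3 + 16x - 6
order-2 term: -630x^3 + 135x^2 + 24
order-3 term: -1890x^2 + 270x
order-4 term: -2835x + 405/2
order-5 term: -1701
the series for exp(3D) f terminates at order 5
exp(3D) f = -7x^5 - (205/2)x^4 - 600x^3 - (5257/3)x^2 - 2551x - 2961/2


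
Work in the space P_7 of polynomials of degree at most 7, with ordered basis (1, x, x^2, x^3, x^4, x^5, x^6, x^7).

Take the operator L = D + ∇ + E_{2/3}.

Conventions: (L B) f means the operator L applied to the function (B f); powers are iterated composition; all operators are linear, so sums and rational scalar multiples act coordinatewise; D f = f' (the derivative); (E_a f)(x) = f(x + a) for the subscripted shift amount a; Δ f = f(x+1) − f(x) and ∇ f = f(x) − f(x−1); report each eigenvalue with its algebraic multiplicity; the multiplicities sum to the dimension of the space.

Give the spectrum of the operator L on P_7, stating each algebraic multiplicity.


image of 1: 1
image of x: x + 8/3
image of x^2: x^2 + (16/3)x - 5/9
image of x^3: x^3 + 8x^2 - (5/3)x + 35/27
image of x^4: x^4 + (32/3)x^3 - (10/3)x^2 + (140/27)x - 65/81
image of x^5: x^5 + (40/3)x^4 - (50/9)x^3 + (350/27)x^2 - (325/81)x + 275/243
image of x^6: x^6 + 16x^5 - (25/3)x^4 + (700/27)x^3 - (325/27)x^2 + (550/81)x - 665/729
image of x^7: x^7 + (56/3)x^6 - (35/3)x^5 + (1225/27)x^4 - (2275/81)x^3 + (1925/81)x^2 - (4655/729)x + 2315/2187
the matrix is upper triangular; its diagonal is (1, 1, 1, 1, 1, 1, 1, 1)
for a triangular matrix the eigenvalues are the diagonal entries, with algebraic multiplicity their repetition count

λ = 1 (multiplicity 8)
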